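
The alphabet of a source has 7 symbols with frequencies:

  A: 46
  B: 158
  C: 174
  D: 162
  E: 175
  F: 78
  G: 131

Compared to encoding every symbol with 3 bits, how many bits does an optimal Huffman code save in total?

225

Fixed-length: 3 bits × 924 symbols = 2772 bits.
Huffman merges:
A(46) + F(78) → 124
124 + G(131) → 255
B(158) + D(162) → 320
C(174) + E(175) → 349
255 + 320 → 575
349 + 575 → 924
Huffman total = 124 + 255 + 320 + 349 + 575 + 924 = 2547 bits.
Saving = 2772 − 2547 = 225 bits.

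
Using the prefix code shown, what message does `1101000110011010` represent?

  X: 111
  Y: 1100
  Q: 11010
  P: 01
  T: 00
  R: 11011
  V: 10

QTYQ

Read left to right; each codeword is recognised as soon as it completes (prefix code):
  11010→Q | 00→T | 1100→Y | 11010→Q
Decoded message: QTYQ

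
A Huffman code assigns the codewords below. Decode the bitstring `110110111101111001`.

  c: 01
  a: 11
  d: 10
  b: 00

acdaacadc

Read left to right; each codeword is recognised as soon as it completes (prefix code):
  11→a | 01→c | 10→d | 11→a | 11→a | 01→c | 11→a | 10→d | 01→c
Decoded message: acdaacadc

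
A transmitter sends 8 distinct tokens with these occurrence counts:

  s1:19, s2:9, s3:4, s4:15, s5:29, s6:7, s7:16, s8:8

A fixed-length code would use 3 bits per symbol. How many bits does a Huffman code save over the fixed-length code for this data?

20

Fixed-length: 3 bits × 107 symbols = 321 bits.
Huffman merges:
combine s3(4), s6(7) → 11
combine s8(8), s2(9) → 17
combine 11, s4(15) → 26
combine s7(16), 17 → 33
combine s1(19), 26 → 45
combine s5(29), 33 → 62
combine 45, 62 → 107
Huffman total = 11 + 17 + 26 + 33 + 45 + 62 + 107 = 301 bits.
Saving = 321 − 301 = 20 bits.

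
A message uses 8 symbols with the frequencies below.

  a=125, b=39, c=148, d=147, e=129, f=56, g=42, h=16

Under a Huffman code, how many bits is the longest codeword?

5

Merge the two lowest-weight nodes at each step:
combine h(16), b(39) → 55
combine g(42), 55 → 97
combine f(56), 97 → 153
combine a(125), e(129) → 254
combine d(147), c(148) → 295
combine 153, 254 → 407
combine 295, 407 → 702
Maximum depth reached is 5.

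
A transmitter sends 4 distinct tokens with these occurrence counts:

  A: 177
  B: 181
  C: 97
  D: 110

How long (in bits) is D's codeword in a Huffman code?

2

Huffman merges, smallest pair first:
merge C(97) and D(110): 207
merge A(177) and B(181): 358
merge 207 and 358: 565
D's leaf is at depth 2, giving a 2-bit codeword.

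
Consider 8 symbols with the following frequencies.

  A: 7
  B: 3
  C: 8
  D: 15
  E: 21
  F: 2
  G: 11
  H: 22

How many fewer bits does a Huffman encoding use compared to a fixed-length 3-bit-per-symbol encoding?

Fixed-length: 3 bits × 89 symbols = 267 bits.
Huffman merges:
combine F(2), B(3) → 5
combine 5, A(7) → 12
combine C(8), G(11) → 19
combine 12, D(15) → 27
combine 19, E(21) → 40
combine H(22), 27 → 49
combine 40, 49 → 89
Huffman total = 5 + 12 + 19 + 27 + 40 + 49 + 89 = 241 bits.
Saving = 267 − 241 = 26 bits.

26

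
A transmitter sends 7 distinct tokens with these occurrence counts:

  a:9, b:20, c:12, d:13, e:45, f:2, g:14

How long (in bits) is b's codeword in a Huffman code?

3

Build the tree from the bottom:
merge f(2) and a(9): 11
merge 11 and c(12): 23
merge d(13) and g(14): 27
merge b(20) and 23: 43
merge 27 and 43: 70
merge e(45) and 70: 115
b's leaf is at depth 3, giving a 3-bit codeword.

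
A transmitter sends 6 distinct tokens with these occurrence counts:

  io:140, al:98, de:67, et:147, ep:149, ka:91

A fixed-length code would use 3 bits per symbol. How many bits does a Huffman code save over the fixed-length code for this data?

296

Fixed-length: 3 bits × 692 symbols = 2076 bits.
Huffman merges:
combine de(67), ka(91) → 158
combine al(98), io(140) → 238
combine et(147), ep(149) → 296
combine 158, 238 → 396
combine 296, 396 → 692
Huffman total = 158 + 238 + 296 + 396 + 692 = 1780 bits.
Saving = 2076 − 1780 = 296 bits.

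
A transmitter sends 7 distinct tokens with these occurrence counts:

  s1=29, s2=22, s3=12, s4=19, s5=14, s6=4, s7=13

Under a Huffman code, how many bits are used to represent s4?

3

Huffman merges, smallest pair first:
combine s6(4), s3(12) → 16
combine s7(13), s5(14) → 27
combine 16, s4(19) → 35
combine s2(22), 27 → 49
combine s1(29), 35 → 64
combine 49, 64 → 113
The subtree containing s4 is merged 3 times, so code length = 3.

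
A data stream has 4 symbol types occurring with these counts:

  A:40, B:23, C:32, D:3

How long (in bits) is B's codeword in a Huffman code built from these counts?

Build the tree from the bottom:
combine D(3), B(23) → 26
combine 26, C(32) → 58
combine A(40), 58 → 98
B sits 3 levels below the root, so its codeword is 3 bits.

3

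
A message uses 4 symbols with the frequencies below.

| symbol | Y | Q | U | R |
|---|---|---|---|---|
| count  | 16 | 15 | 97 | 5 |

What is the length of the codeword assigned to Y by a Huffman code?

Build the tree from the bottom:
merge R(5) and Q(15): 20
merge Y(16) and 20: 36
merge 36 and U(97): 133
Y's leaf is at depth 2, giving a 2-bit codeword.

2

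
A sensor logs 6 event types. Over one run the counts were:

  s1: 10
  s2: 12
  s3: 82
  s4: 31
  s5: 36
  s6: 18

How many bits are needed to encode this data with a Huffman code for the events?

425

Merge the two smallest weights repeatedly:
s1(10) + s2(12) → 22
s6(18) + 22 → 40
s4(31) + s5(36) → 67
40 + 67 → 107
s3(82) + 107 → 189
Each symbol's bit-cost is frequency × depth; summing gives 425 bits (equivalently 22 + 40 + 67 + 107 + 189).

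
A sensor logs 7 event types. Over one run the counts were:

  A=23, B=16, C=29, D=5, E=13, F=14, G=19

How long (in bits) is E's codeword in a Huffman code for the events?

4

Huffman merges, smallest pair first:
D(5) + E(13) → 18
F(14) + B(16) → 30
18 + G(19) → 37
A(23) + C(29) → 52
30 + 37 → 67
52 + 67 → 119
E's leaf is at depth 4, giving a 4-bit codeword.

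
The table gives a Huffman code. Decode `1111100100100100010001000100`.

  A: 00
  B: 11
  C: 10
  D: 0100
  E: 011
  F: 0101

BBCDCDDDD

Read left to right; each codeword is recognised as soon as it completes (prefix code):
  11→B | 11→B | 10→C | 0100→D | 10→C | 0100→D | 0100→D | 0100→D | 0100→D
Decoded message: BBCDCDDDD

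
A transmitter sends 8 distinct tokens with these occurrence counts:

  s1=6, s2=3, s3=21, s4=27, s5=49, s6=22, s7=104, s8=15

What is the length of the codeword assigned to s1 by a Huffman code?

5

Repeatedly merge the two smallest:
s2(3) + s1(6) → 9
9 + s8(15) → 24
s3(21) + s6(22) → 43
24 + s4(27) → 51
43 + s5(49) → 92
51 + 92 → 143
s7(104) + 143 → 247
The subtree containing s1 is merged 5 times, so code length = 5.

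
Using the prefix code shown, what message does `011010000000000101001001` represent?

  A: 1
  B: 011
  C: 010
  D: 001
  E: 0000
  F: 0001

Read left to right; each codeword is recognised as soon as it completes (prefix code):
  011→B | 010→C | 0000→E | 0000→E | 010→C | 1→A | 001→D | 001→D
Decoded message: BCEECADD

BCEECADD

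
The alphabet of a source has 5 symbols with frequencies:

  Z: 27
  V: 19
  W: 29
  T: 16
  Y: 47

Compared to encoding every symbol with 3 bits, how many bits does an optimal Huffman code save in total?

103

Fixed-length: 3 bits × 138 symbols = 414 bits.
Huffman merges:
combine T(16), V(19) → 35
combine Z(27), W(29) → 56
combine 35, Y(47) → 82
combine 56, 82 → 138
Huffman total = 35 + 56 + 82 + 138 = 311 bits.
Saving = 414 − 311 = 103 bits.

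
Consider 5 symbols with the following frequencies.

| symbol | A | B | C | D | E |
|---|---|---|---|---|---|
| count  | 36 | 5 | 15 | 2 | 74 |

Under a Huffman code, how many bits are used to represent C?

3

Huffman merges, smallest pair first:
merge D(2) and B(5): 7
merge 7 and C(15): 22
merge 22 and A(36): 58
merge 58 and E(74): 132
C sits 3 levels below the root, so its codeword is 3 bits.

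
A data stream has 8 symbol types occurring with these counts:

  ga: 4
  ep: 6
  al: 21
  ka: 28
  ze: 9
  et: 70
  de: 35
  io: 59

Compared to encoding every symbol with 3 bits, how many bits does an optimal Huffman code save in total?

Fixed-length: 3 bits × 232 symbols = 696 bits.
Huffman merges:
ga(4) + ep(6) → 10
ze(9) + 10 → 19
19 + al(21) → 40
ka(28) + de(35) → 63
40 + io(59) → 99
63 + et(70) → 133
99 + 133 → 232
Huffman total = 10 + 19 + 40 + 63 + 99 + 133 + 232 = 596 bits.
Saving = 696 − 596 = 100 bits.

100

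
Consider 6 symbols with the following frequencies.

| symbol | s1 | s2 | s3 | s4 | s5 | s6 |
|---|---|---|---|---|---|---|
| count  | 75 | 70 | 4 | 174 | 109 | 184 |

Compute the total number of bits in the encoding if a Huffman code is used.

1455

Merge the two smallest weights repeatedly:
combine s3(4), s2(70) → 74
combine 74, s1(75) → 149
combine s5(109), 149 → 258
combine s4(174), s6(184) → 358
combine 258, 358 → 616
Each symbol's bit-cost is frequency × depth; summing gives 1455 bits (equivalently 74 + 149 + 258 + 358 + 616).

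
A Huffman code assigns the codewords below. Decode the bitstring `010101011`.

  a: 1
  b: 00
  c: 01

Read left to right; each codeword is recognised as soon as it completes (prefix code):
  01→c | 01→c | 01→c | 01→c | 1→a
Decoded message: cccca

cccca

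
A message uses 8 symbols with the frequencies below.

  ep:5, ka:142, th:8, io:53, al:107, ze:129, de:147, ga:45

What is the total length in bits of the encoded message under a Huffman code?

Merge the two smallest weights repeatedly:
merge ep(5) and th(8): 13
merge 13 and ga(45): 58
merge io(53) and 58: 111
merge al(107) and 111: 218
merge ze(129) and ka(142): 271
merge de(147) and 218: 365
merge 271 and 365: 636
Each symbol's bit-cost is frequency × depth; summing gives 1672 bits (equivalently 13 + 58 + 111 + 218 + 271 + 365 + 636).

1672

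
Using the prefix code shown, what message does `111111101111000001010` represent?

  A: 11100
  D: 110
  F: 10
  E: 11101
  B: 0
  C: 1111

Read left to right; each codeword is recognised as soon as it completes (prefix code):
  1111→C | 11101→E | 11100→A | 0→B | 0→B | 0→B | 10→F | 10→F
Decoded message: CEABBBFF

CEABBBFF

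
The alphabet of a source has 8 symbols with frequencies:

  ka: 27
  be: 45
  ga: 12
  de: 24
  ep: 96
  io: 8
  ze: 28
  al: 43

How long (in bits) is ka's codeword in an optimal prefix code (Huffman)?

3

Huffman merges, smallest pair first:
merge io(8) and ga(12): 20
merge 20 and de(24): 44
merge ka(27) and ze(28): 55
merge al(43) and 44: 87
merge be(45) and 55: 100
merge 87 and ep(96): 183
merge 100 and 183: 283
ka sits 3 levels below the root, so its codeword is 3 bits.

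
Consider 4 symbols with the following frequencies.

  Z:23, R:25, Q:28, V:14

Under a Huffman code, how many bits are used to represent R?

Huffman merges, smallest pair first:
combine V(14), Z(23) → 37
combine R(25), Q(28) → 53
combine 37, 53 → 90
The subtree containing R is merged 2 times, so code length = 2.

2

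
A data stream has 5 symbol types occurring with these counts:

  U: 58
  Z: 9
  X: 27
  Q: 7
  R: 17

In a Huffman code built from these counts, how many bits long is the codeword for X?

Huffman merges, smallest pair first:
merge Q(7) and Z(9): 16
merge 16 and R(17): 33
merge X(27) and 33: 60
merge U(58) and 60: 118
X sits 2 levels below the root, so its codeword is 2 bits.

2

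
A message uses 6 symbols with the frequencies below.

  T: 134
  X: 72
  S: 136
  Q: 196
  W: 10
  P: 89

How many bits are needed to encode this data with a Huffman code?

1527

Greedily combine the two least-frequent nodes:
combine W(10), X(72) → 82
combine 82, P(89) → 171
combine T(134), S(136) → 270
combine 171, Q(196) → 367
combine 270, 367 → 637
Total encoded bits = sum of merged weights = 82 + 171 + 270 + 367 + 637 = 1527.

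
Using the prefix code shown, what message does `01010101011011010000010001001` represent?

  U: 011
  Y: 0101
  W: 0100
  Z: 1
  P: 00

YYUUWPWWZ

Read left to right; each codeword is recognised as soon as it completes (prefix code):
  0101→Y | 0101→Y | 011→U | 011→U | 0100→W | 00→P | 0100→W | 0100→W | 1→Z
Decoded message: YYUUWPWWZ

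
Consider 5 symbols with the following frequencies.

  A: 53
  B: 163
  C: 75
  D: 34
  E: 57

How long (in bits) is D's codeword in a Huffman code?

3

Huffman merges, smallest pair first:
combine D(34), A(53) → 87
combine E(57), C(75) → 132
combine 87, 132 → 219
combine B(163), 219 → 382
D sits 3 levels below the root, so its codeword is 3 bits.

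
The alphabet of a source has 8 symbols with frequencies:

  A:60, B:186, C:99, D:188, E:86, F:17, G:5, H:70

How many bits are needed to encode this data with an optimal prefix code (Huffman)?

1863

Greedily combine the two least-frequent nodes:
merge G(5) and F(17): 22
merge 22 and A(60): 82
merge H(70) and 82: 152
merge E(86) and C(99): 185
merge 152 and 185: 337
merge B(186) and D(188): 374
merge 337 and 374: 711
Each symbol's bit-cost is frequency × depth; summing gives 1863 bits (equivalently 22 + 82 + 152 + 185 + 337 + 374 + 711).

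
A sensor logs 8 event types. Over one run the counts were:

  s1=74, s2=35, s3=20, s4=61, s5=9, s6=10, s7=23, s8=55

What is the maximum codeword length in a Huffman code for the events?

5

Merge the two lowest-weight nodes at each step:
combine s5(9), s6(10) → 19
combine 19, s3(20) → 39
combine s7(23), s2(35) → 58
combine 39, s8(55) → 94
combine 58, s4(61) → 119
combine s1(74), 94 → 168
combine 119, 168 → 287
The first pair merged (s5, s6) ends up deepest, at depth 5.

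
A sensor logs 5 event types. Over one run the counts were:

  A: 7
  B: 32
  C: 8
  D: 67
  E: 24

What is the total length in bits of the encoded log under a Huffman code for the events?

Merge the two smallest weights repeatedly:
A(7) + C(8) → 15
15 + E(24) → 39
B(32) + 39 → 71
D(67) + 71 → 138
Each symbol's bit-cost is frequency × depth; summing gives 263 bits (equivalently 15 + 39 + 71 + 138).

263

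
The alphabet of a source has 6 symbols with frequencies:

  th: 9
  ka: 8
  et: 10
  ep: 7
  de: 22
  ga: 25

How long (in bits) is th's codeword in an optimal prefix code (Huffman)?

Repeatedly merge the two smallest:
combine ep(7), ka(8) → 15
combine th(9), et(10) → 19
combine 15, 19 → 34
combine de(22), ga(25) → 47
combine 34, 47 → 81
The subtree containing th is merged 3 times, so code length = 3.

3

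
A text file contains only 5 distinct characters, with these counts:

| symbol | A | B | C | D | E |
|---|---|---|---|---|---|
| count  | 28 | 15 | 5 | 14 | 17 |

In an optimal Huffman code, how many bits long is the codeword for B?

Build the tree from the bottom:
C(5) + D(14) → 19
B(15) + E(17) → 32
19 + A(28) → 47
32 + 47 → 79
B's leaf is at depth 2, giving a 2-bit codeword.

2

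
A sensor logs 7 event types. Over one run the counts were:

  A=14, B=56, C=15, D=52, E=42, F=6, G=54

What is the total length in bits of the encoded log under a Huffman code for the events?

610

Greedily combine the two least-frequent nodes:
combine F(6), A(14) → 20
combine C(15), 20 → 35
combine 35, E(42) → 77
combine D(52), G(54) → 106
combine B(56), 77 → 133
combine 106, 133 → 239
Each symbol's bit-cost is frequency × depth; summing gives 610 bits (equivalently 20 + 35 + 77 + 106 + 133 + 239).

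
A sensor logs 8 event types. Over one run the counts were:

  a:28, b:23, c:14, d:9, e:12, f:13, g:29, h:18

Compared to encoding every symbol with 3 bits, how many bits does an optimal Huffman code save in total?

9

Fixed-length: 3 bits × 146 symbols = 438 bits.
Huffman merges:
merge d(9) and e(12): 21
merge f(13) and c(14): 27
merge h(18) and 21: 39
merge b(23) and 27: 50
merge a(28) and g(29): 57
merge 39 and 50: 89
merge 57 and 89: 146
Huffman total = 21 + 27 + 39 + 50 + 57 + 89 + 146 = 429 bits.
Saving = 438 − 429 = 9 bits.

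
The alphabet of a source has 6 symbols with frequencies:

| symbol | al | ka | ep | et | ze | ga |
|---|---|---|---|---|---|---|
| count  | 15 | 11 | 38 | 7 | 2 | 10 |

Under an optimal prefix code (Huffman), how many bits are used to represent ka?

Repeatedly merge the two smallest:
combine ze(2), et(7) → 9
combine 9, ga(10) → 19
combine ka(11), al(15) → 26
combine 19, 26 → 45
combine ep(38), 45 → 83
The subtree containing ka is merged 3 times, so code length = 3.

3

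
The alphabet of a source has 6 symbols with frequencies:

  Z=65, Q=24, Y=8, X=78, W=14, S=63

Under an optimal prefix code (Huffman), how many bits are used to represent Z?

Build the tree from the bottom:
Y(8) + W(14) → 22
22 + Q(24) → 46
46 + S(63) → 109
Z(65) + X(78) → 143
109 + 143 → 252
Z sits 2 levels below the root, so its codeword is 2 bits.

2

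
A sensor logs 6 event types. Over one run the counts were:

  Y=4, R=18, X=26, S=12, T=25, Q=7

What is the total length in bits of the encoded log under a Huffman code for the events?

218

Merge the two smallest weights repeatedly:
combine Y(4), Q(7) → 11
combine 11, S(12) → 23
combine R(18), 23 → 41
combine T(25), X(26) → 51
combine 41, 51 → 92
Each symbol's bit-cost is frequency × depth; summing gives 218 bits (equivalently 11 + 23 + 41 + 51 + 92).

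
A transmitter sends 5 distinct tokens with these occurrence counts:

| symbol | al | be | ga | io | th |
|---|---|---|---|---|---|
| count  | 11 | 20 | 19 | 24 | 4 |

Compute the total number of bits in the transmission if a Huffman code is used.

171

Greedily combine the two least-frequent nodes:
merge th(4) and al(11): 15
merge 15 and ga(19): 34
merge be(20) and io(24): 44
merge 34 and 44: 78
Total encoded bits = sum of merged weights = 15 + 34 + 44 + 78 = 171.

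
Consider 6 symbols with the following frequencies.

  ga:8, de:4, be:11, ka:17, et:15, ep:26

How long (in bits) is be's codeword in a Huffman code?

3

Repeatedly merge the two smallest:
merge de(4) and ga(8): 12
merge be(11) and 12: 23
merge et(15) and ka(17): 32
merge 23 and ep(26): 49
merge 32 and 49: 81
be sits 3 levels below the root, so its codeword is 3 bits.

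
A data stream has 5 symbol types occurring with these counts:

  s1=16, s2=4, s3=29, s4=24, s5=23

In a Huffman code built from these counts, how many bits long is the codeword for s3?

2

Huffman merges, smallest pair first:
merge s2(4) and s1(16): 20
merge 20 and s5(23): 43
merge s4(24) and s3(29): 53
merge 43 and 53: 96
s3's leaf is at depth 2, giving a 2-bit codeword.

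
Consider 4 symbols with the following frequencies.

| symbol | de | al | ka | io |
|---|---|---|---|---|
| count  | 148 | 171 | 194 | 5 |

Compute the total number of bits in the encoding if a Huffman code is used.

995

Greedily combine the two least-frequent nodes:
merge io(5) and de(148): 153
merge 153 and al(171): 324
merge ka(194) and 324: 518
The encoded length is the sum of every internal node's weight: 153 + 324 + 518 = 995 bits.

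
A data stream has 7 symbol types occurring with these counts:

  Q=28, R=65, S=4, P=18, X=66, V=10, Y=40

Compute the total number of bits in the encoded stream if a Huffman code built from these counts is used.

Merge the two smallest weights repeatedly:
S(4) + V(10) → 14
14 + P(18) → 32
Q(28) + 32 → 60
Y(40) + 60 → 100
R(65) + X(66) → 131
100 + 131 → 231
Total encoded bits = sum of merged weights = 14 + 32 + 60 + 100 + 131 + 231 = 568.

568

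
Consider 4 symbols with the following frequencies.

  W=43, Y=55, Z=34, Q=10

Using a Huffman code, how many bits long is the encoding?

273

Merge the two smallest weights repeatedly:
combine Q(10), Z(34) → 44
combine W(43), 44 → 87
combine Y(55), 87 → 142
The encoded length is the sum of every internal node's weight: 44 + 87 + 142 = 273 bits.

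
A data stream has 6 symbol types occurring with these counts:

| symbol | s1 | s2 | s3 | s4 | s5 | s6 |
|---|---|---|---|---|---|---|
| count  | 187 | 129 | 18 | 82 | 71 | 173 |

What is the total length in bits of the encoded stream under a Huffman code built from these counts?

1580

Merge the two smallest weights repeatedly:
merge s3(18) and s5(71): 89
merge s4(82) and 89: 171
merge s2(129) and 171: 300
merge s6(173) and s1(187): 360
merge 300 and 360: 660
Total encoded bits = sum of merged weights = 89 + 171 + 300 + 360 + 660 = 1580.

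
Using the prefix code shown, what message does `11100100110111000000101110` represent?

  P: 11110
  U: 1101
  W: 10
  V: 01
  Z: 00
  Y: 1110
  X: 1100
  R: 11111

YVZUXZZWY

Read left to right; each codeword is recognised as soon as it completes (prefix code):
  1110→Y | 01→V | 00→Z | 1101→U | 1100→X | 00→Z | 00→Z | 10→W | 1110→Y
Decoded message: YVZUXZZWY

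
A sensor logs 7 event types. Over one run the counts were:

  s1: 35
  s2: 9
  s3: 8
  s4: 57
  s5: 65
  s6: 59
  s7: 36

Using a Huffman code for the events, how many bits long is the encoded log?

Merge the two smallest weights repeatedly:
combine s3(8), s2(9) → 17
combine 17, s1(35) → 52
combine s7(36), 52 → 88
combine s4(57), s6(59) → 116
combine s5(65), 88 → 153
combine 116, 153 → 269
Total encoded bits = sum of merged weights = 17 + 52 + 88 + 116 + 153 + 269 = 695.

695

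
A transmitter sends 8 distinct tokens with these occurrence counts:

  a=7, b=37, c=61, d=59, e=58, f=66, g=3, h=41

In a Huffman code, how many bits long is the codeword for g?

5

Repeatedly merge the two smallest:
g(3) + a(7) → 10
10 + b(37) → 47
h(41) + 47 → 88
e(58) + d(59) → 117
c(61) + f(66) → 127
88 + 117 → 205
127 + 205 → 332
g's leaf is at depth 5, giving a 5-bit codeword.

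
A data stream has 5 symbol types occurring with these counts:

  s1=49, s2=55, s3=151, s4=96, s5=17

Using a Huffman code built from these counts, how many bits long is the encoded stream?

772

Greedily combine the two least-frequent nodes:
merge s5(17) and s1(49): 66
merge s2(55) and 66: 121
merge s4(96) and 121: 217
merge s3(151) and 217: 368
Total encoded bits = sum of merged weights = 66 + 121 + 217 + 368 = 772.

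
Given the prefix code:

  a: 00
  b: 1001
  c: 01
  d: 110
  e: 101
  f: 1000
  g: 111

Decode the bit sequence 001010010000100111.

Read left to right; each codeword is recognised as soon as it completes (prefix code):
  00→a | 101→e | 00→a | 1000→f | 01→c | 00→a | 111→g
Decoded message: aeafcag

aeafcag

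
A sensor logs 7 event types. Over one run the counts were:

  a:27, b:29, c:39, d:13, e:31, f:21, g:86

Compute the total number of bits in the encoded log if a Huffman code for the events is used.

647

Build the Huffman tree bottom-up:
d(13) + f(21) → 34
a(27) + b(29) → 56
e(31) + 34 → 65
c(39) + 56 → 95
65 + g(86) → 151
95 + 151 → 246
The encoded length is the sum of every internal node's weight: 34 + 56 + 65 + 95 + 151 + 246 = 647 bits.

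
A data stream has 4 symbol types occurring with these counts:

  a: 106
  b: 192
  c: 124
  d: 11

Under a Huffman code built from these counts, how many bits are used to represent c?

2

Build the tree from the bottom:
combine d(11), a(106) → 117
combine 117, c(124) → 241
combine b(192), 241 → 433
The subtree containing c is merged 2 times, so code length = 2.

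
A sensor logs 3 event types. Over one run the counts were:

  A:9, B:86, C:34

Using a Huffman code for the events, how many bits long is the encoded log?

172

Build the Huffman tree bottom-up:
A(9) + C(34) → 43
43 + B(86) → 129
The encoded length is the sum of every internal node's weight: 43 + 129 = 172 bits.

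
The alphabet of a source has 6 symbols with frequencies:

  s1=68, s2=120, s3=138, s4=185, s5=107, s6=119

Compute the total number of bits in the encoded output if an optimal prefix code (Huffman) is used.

1888

Greedily combine the two least-frequent nodes:
s1(68) + s5(107) → 175
s6(119) + s2(120) → 239
s3(138) + 175 → 313
s4(185) + 239 → 424
313 + 424 → 737
The encoded length is the sum of every internal node's weight: 175 + 239 + 313 + 424 + 737 = 1888 bits.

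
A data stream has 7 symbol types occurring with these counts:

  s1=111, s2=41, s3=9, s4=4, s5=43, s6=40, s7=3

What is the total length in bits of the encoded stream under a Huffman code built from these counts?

554

Merge the two smallest weights repeatedly:
combine s7(3), s4(4) → 7
combine 7, s3(9) → 16
combine 16, s6(40) → 56
combine s2(41), s5(43) → 84
combine 56, 84 → 140
combine s1(111), 140 → 251
Total encoded bits = sum of merged weights = 7 + 16 + 56 + 84 + 140 + 251 = 554.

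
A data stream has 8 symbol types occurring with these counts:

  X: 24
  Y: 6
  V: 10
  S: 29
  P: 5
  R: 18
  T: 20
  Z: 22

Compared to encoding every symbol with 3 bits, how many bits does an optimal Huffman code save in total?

21

Fixed-length: 3 bits × 134 symbols = 402 bits.
Huffman merges:
merge P(5) and Y(6): 11
merge V(10) and 11: 21
merge R(18) and T(20): 38
merge 21 and Z(22): 43
merge X(24) and S(29): 53
merge 38 and 43: 81
merge 53 and 81: 134
Huffman total = 11 + 21 + 38 + 43 + 53 + 81 + 134 = 381 bits.
Saving = 402 − 381 = 21 bits.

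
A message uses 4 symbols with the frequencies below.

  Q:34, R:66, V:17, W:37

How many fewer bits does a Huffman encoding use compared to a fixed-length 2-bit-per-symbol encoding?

15

Fixed-length: 2 bits × 154 symbols = 308 bits.
Huffman merges:
combine V(17), Q(34) → 51
combine W(37), 51 → 88
combine R(66), 88 → 154
Huffman total = 51 + 88 + 154 = 293 bits.
Saving = 308 − 293 = 15 bits.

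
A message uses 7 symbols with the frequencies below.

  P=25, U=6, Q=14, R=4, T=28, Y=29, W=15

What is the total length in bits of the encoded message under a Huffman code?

315

Merge the two smallest weights repeatedly:
combine R(4), U(6) → 10
combine 10, Q(14) → 24
combine W(15), 24 → 39
combine P(25), T(28) → 53
combine Y(29), 39 → 68
combine 53, 68 → 121
Each symbol's bit-cost is frequency × depth; summing gives 315 bits (equivalently 10 + 24 + 39 + 53 + 68 + 121).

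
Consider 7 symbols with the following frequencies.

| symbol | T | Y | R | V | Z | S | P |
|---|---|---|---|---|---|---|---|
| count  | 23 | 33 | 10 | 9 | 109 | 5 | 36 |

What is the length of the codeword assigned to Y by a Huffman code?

3

Build the tree from the bottom:
combine S(5), V(9) → 14
combine R(10), 14 → 24
combine T(23), 24 → 47
combine Y(33), P(36) → 69
combine 47, 69 → 116
combine Z(109), 116 → 225
Y sits 3 levels below the root, so its codeword is 3 bits.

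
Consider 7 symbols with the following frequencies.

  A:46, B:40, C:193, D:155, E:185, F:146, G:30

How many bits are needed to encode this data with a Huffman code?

2038

Merge the two smallest weights repeatedly:
merge G(30) and B(40): 70
merge A(46) and 70: 116
merge 116 and F(146): 262
merge D(155) and E(185): 340
merge C(193) and 262: 455
merge 340 and 455: 795
Each symbol's bit-cost is frequency × depth; summing gives 2038 bits (equivalently 70 + 116 + 262 + 340 + 455 + 795).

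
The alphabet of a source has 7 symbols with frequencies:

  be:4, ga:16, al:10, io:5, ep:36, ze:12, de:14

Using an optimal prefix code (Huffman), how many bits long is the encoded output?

247

Merge the two smallest weights repeatedly:
merge be(4) and io(5): 9
merge 9 and al(10): 19
merge ze(12) and de(14): 26
merge ga(16) and 19: 35
merge 26 and 35: 61
merge ep(36) and 61: 97
The encoded length is the sum of every internal node's weight: 9 + 19 + 26 + 35 + 61 + 97 = 247 bits.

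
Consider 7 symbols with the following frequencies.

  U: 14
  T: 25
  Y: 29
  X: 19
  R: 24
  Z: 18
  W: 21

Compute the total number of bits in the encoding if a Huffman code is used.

Greedily combine the two least-frequent nodes:
U(14) + Z(18) → 32
X(19) + W(21) → 40
R(24) + T(25) → 49
Y(29) + 32 → 61
40 + 49 → 89
61 + 89 → 150
Total encoded bits = sum of merged weights = 32 + 40 + 49 + 61 + 89 + 150 = 421.

421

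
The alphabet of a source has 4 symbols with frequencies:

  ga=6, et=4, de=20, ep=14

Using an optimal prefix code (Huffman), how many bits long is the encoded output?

78

Build the Huffman tree bottom-up:
et(4) + ga(6) → 10
10 + ep(14) → 24
de(20) + 24 → 44
Each symbol's bit-cost is frequency × depth; summing gives 78 bits (equivalently 10 + 24 + 44).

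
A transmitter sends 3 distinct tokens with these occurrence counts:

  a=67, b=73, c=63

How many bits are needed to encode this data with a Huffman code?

Greedily combine the two least-frequent nodes:
merge c(63) and a(67): 130
merge b(73) and 130: 203
Each symbol's bit-cost is frequency × depth; summing gives 333 bits (equivalently 130 + 203).

333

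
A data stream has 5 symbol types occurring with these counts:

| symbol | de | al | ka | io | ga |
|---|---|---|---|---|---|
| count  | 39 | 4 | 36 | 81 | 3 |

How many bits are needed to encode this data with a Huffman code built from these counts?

295

Merge the two smallest weights repeatedly:
ga(3) + al(4) → 7
7 + ka(36) → 43
de(39) + 43 → 82
io(81) + 82 → 163
Each symbol's bit-cost is frequency × depth; summing gives 295 bits (equivalently 7 + 43 + 82 + 163).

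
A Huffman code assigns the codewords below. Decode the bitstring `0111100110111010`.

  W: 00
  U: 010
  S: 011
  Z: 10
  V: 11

SVWVSZZ

Read left to right; each codeword is recognised as soon as it completes (prefix code):
  011→S | 11→V | 00→W | 11→V | 011→S | 10→Z | 10→Z
Decoded message: SVWVSZZ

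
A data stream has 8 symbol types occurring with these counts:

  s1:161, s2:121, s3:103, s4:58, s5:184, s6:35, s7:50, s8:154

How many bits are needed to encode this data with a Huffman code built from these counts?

2481

Merge the two smallest weights repeatedly:
combine s6(35), s7(50) → 85
combine s4(58), 85 → 143
combine s3(103), s2(121) → 224
combine 143, s8(154) → 297
combine s1(161), s5(184) → 345
combine 224, 297 → 521
combine 345, 521 → 866
Each symbol's bit-cost is frequency × depth; summing gives 2481 bits (equivalently 85 + 143 + 224 + 297 + 345 + 521 + 866).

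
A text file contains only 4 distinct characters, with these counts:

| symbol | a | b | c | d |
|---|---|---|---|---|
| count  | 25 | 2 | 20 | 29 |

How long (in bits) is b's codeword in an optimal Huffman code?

3

Repeatedly merge the two smallest:
b(2) + c(20) → 22
22 + a(25) → 47
d(29) + 47 → 76
b's leaf is at depth 3, giving a 3-bit codeword.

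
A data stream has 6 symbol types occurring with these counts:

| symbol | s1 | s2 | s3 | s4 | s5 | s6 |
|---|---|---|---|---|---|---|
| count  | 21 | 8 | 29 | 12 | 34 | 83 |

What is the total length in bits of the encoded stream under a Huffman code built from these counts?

415

Merge the two smallest weights repeatedly:
s2(8) + s4(12) → 20
20 + s1(21) → 41
s3(29) + s5(34) → 63
41 + 63 → 104
s6(83) + 104 → 187
Each symbol's bit-cost is frequency × depth; summing gives 415 bits (equivalently 20 + 41 + 63 + 104 + 187).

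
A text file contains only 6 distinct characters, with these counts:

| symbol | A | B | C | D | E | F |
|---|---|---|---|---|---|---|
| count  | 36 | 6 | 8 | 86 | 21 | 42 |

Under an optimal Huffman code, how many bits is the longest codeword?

5

Merge the two lowest-weight nodes at each step:
B(6) + C(8) → 14
14 + E(21) → 35
35 + A(36) → 71
F(42) + 71 → 113
D(86) + 113 → 199
The rarest symbols sit at the bottom; the longest codeword is 5 bits.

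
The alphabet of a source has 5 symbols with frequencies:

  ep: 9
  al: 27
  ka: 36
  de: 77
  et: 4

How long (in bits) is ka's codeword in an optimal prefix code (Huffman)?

Repeatedly merge the two smallest:
et(4) + ep(9) → 13
13 + al(27) → 40
ka(36) + 40 → 76
76 + de(77) → 153
ka's leaf is at depth 2, giving a 2-bit codeword.

2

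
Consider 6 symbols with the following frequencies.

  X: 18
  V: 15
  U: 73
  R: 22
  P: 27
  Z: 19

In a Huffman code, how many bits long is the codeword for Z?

3

Build the tree from the bottom:
combine V(15), X(18) → 33
combine Z(19), R(22) → 41
combine P(27), 33 → 60
combine 41, 60 → 101
combine U(73), 101 → 174
Z's leaf is at depth 3, giving a 3-bit codeword.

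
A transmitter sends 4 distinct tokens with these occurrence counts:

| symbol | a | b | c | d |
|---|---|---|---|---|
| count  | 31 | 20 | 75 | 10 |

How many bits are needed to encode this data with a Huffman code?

227

Build the Huffman tree bottom-up:
d(10) + b(20) → 30
30 + a(31) → 61
61 + c(75) → 136
The encoded length is the sum of every internal node's weight: 30 + 61 + 136 = 227 bits.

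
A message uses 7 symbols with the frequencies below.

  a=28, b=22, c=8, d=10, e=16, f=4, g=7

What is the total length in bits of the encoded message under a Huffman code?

Greedily combine the two least-frequent nodes:
combine f(4), g(7) → 11
combine c(8), d(10) → 18
combine 11, e(16) → 27
combine 18, b(22) → 40
combine 27, a(28) → 55
combine 40, 55 → 95
The encoded length is the sum of every internal node's weight: 11 + 18 + 27 + 40 + 55 + 95 = 246 bits.

246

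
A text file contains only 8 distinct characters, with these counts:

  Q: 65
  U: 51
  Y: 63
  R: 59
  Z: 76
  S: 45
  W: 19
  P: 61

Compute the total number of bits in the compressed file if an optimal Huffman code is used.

1305

Merge the two smallest weights repeatedly:
merge W(19) and S(45): 64
merge U(51) and R(59): 110
merge P(61) and Y(63): 124
merge 64 and Q(65): 129
merge Z(76) and 110: 186
merge 124 and 129: 253
merge 186 and 253: 439
Each symbol's bit-cost is frequency × depth; summing gives 1305 bits (equivalently 64 + 110 + 124 + 129 + 186 + 253 + 439).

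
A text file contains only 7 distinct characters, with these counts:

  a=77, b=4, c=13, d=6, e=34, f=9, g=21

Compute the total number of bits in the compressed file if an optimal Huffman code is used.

Greedily combine the two least-frequent nodes:
b(4) + d(6) → 10
f(9) + 10 → 19
c(13) + 19 → 32
g(21) + 32 → 53
e(34) + 53 → 87
a(77) + 87 → 164
The encoded length is the sum of every internal node's weight: 10 + 19 + 32 + 53 + 87 + 164 = 365 bits.

365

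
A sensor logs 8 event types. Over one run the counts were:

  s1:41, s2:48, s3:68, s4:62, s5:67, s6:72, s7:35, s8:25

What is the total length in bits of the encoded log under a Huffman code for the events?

1242

Merge the two smallest weights repeatedly:
merge s8(25) and s7(35): 60
merge s1(41) and s2(48): 89
merge 60 and s4(62): 122
merge s5(67) and s3(68): 135
merge s6(72) and 89: 161
merge 122 and 135: 257
merge 161 and 257: 418
Total encoded bits = sum of merged weights = 60 + 89 + 122 + 135 + 161 + 257 + 418 = 1242.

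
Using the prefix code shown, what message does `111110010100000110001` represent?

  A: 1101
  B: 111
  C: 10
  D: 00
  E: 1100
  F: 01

Read left to right; each codeword is recognised as soon as it completes (prefix code):
  111→B | 1100→E | 10→C | 10→C | 00→D | 00→D | 1100→E | 01→F
Decoded message: BECCDDEF

BECCDDEF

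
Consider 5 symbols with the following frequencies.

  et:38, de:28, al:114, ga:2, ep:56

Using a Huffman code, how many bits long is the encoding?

460

Merge the two smallest weights repeatedly:
ga(2) + de(28) → 30
30 + et(38) → 68
ep(56) + 68 → 124
al(114) + 124 → 238
Each symbol's bit-cost is frequency × depth; summing gives 460 bits (equivalently 30 + 68 + 124 + 238).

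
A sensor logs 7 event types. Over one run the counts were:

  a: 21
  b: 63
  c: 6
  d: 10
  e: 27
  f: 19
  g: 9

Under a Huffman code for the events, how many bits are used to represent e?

Repeatedly merge the two smallest:
merge c(6) and g(9): 15
merge d(10) and 15: 25
merge f(19) and a(21): 40
merge 25 and e(27): 52
merge 40 and 52: 92
merge b(63) and 92: 155
e's leaf is at depth 3, giving a 3-bit codeword.

3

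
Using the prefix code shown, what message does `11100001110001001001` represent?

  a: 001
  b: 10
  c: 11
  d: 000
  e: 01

Read left to right; each codeword is recognised as soon as it completes (prefix code):
  11→c | 10→b | 000→d | 11→c | 10→b | 001→a | 001→a | 001→a
Decoded message: cbdcbaaa

cbdcbaaa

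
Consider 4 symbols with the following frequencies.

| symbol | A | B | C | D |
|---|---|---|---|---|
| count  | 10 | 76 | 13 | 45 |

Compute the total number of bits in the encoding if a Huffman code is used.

Merge the two smallest weights repeatedly:
A(10) + C(13) → 23
23 + D(45) → 68
68 + B(76) → 144
Each symbol's bit-cost is frequency × depth; summing gives 235 bits (equivalently 23 + 68 + 144).

235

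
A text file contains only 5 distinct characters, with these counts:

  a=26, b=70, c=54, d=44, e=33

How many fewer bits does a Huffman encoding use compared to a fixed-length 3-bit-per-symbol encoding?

168

Fixed-length: 3 bits × 227 symbols = 681 bits.
Huffman merges:
a(26) + e(33) → 59
d(44) + c(54) → 98
59 + b(70) → 129
98 + 129 → 227
Huffman total = 59 + 98 + 129 + 227 = 513 bits.
Saving = 681 − 513 = 168 bits.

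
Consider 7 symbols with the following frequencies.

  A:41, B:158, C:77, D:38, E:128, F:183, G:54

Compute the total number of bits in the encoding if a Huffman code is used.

Merge the two smallest weights repeatedly:
D(38) + A(41) → 79
G(54) + C(77) → 131
79 + E(128) → 207
131 + B(158) → 289
F(183) + 207 → 390
289 + 390 → 679
The encoded length is the sum of every internal node's weight: 79 + 131 + 207 + 289 + 390 + 679 = 1775 bits.

1775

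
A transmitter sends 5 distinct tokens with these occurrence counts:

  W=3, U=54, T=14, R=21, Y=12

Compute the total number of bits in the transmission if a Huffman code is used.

Merge the two smallest weights repeatedly:
W(3) + Y(12) → 15
T(14) + 15 → 29
R(21) + 29 → 50
50 + U(54) → 104
Total encoded bits = sum of merged weights = 15 + 29 + 50 + 104 = 198.

198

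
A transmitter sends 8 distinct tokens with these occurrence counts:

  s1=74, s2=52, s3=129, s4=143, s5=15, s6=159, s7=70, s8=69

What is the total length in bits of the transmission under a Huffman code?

Merge the two smallest weights repeatedly:
merge s5(15) and s2(52): 67
merge 67 and s8(69): 136
merge s7(70) and s1(74): 144
merge s3(129) and 136: 265
merge s4(143) and 144: 287
merge s6(159) and 265: 424
merge 287 and 424: 711
Total encoded bits = sum of merged weights = 67 + 136 + 144 + 265 + 287 + 424 + 711 = 2034.

2034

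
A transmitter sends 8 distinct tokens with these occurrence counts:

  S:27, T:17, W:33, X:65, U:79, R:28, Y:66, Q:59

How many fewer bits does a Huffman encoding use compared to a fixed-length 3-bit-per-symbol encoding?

Fixed-length: 3 bits × 374 symbols = 1122 bits.
Huffman merges:
merge T(17) and S(27): 44
merge R(28) and W(33): 61
merge 44 and Q(59): 103
merge 61 and X(65): 126
merge Y(66) and U(79): 145
merge 103 and 126: 229
merge 145 and 229: 374
Huffman total = 44 + 61 + 103 + 126 + 145 + 229 + 374 = 1082 bits.
Saving = 1122 − 1082 = 40 bits.

40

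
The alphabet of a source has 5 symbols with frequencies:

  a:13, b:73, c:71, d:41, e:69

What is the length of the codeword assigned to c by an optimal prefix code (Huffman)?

Build the tree from the bottom:
a(13) + d(41) → 54
54 + e(69) → 123
c(71) + b(73) → 144
123 + 144 → 267
c's leaf is at depth 2, giving a 2-bit codeword.

2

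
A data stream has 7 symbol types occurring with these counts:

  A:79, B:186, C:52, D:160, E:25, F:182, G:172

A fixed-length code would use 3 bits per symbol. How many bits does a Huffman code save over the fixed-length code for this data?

307

Fixed-length: 3 bits × 856 symbols = 2568 bits.
Huffman merges:
combine E(25), C(52) → 77
combine 77, A(79) → 156
combine 156, D(160) → 316
combine G(172), F(182) → 354
combine B(186), 316 → 502
combine 354, 502 → 856
Huffman total = 77 + 156 + 316 + 354 + 502 + 856 = 2261 bits.
Saving = 2568 − 2261 = 307 bits.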